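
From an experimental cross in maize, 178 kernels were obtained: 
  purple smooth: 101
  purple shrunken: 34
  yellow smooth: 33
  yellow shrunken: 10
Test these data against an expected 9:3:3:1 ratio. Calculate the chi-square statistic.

Expected counts for N = 178 under a 9:3:3:1 ratio (total parts = 16):
  purple smooth: 178 × 9/16 = 100.125
  purple shrunken: 178 × 3/16 = 33.375
  yellow smooth: 178 × 3/16 = 33.375
  yellow shrunken: 178 × 1/16 = 11.125
χ² = Σ (O − E)² / E
  purple smooth: (101 − 100.125)² / 100.125 = 0.0076
  purple shrunken: (34 − 33.375)² / 33.375 = 0.0117
  yellow smooth: (33 − 33.375)² / 33.375 = 0.0042
  yellow shrunken: (10 − 11.125)² / 11.125 = 0.1138
χ² = 0.0076 + 0.0117 + 0.0042 + 0.1138 = 0.1373 ≈ 0.137

0.137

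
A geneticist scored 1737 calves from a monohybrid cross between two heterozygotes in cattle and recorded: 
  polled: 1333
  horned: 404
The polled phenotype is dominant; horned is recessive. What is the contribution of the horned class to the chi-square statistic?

2.107

For a monohybrid cross between heterozygotes with complete dominance, the expected phenotypic ratio is 3:1.
Total ratio parts = 4. Expected numbers out of 1737:
  polled: 1737 × 3/4 = 1302.75
  horned: 1737 × 1/4 = 434.25
Contribution of horned: (404 − 434.25)² / 434.25 = 2.1072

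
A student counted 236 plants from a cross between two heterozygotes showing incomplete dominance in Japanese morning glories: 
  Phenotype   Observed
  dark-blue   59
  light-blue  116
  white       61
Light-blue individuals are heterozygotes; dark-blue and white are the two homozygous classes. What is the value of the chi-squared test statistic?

0.102

With incomplete dominance, a heterozygote × heterozygote cross gives a 1:2:1 phenotypic ratio.
Total ratio parts = 4. Expected numbers out of 236:
  dark-blue: 236 × 1/4 = 59
  light-blue: 236 × 2/4 = 118
  white: 236 × 1/4 = 59
χ² = Σ (O − E)² / E
  dark-blue: (59 − 59)² / 59 = 0.0000
  light-blue: (116 − 118)² / 118 = 0.0339
  white: (61 − 59)² / 59 = 0.0678
χ² = 0.0000 + 0.0339 + 0.0678 = 0.1017 ≈ 0.102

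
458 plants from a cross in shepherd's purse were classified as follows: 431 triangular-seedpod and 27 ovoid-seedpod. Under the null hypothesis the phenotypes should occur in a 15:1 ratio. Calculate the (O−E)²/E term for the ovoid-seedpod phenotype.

0.092

The 15:1 ratio has 16 parts, so with N = 458 the expected counts are:
  triangular-seedpod: 458 × 15/16 = 429.375
  ovoid-seedpod: 458 × 1/16 = 28.625
Contribution of ovoid-seedpod: (27 − 28.625)² / 28.625 = 0.0922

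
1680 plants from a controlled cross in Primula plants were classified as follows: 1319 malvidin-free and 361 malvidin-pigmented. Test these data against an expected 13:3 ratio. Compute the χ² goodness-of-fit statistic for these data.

8.268

Under the 13:3 hypothesis (Σ ratio = 16, N = 1680):
  malvidin-free: 1680 × 13/16 = 1365
  malvidin-pigmented: 1680 × 3/16 = 315
χ² = Σ (O − E)² / E
  malvidin-free: (1319 − 1365)² / 1365 = 1.5502
  malvidin-pigmented: (361 − 315)² / 315 = 6.7175
χ² = 1.5502 + 6.7175 = 8.2677 ≈ 8.268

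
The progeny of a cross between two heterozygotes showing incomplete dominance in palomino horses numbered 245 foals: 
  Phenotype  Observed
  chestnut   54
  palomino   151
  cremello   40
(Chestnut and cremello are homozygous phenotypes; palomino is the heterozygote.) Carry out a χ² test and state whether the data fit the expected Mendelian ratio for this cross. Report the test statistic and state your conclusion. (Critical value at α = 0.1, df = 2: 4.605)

With incomplete dominance, a heterozygote × heterozygote cross gives a 1:2:1 phenotypic ratio.
Total ratio parts = 4. Expected numbers out of 245:
  chestnut: 245 × 1/4 = 61.25
  palomino: 245 × 2/4 = 122.5
  cremello: 245 × 1/4 = 61.25
χ² = Σ (O − E)² / E
  chestnut: (54 − 61.25)² / 61.25 = 0.8582
  palomino: (151 − 122.5)² / 122.5 = 6.6306
  cremello: (40 − 61.25)² / 61.25 = 7.3724
χ² = 0.8582 + 6.6306 + 7.3724 = 14.8612 ≈ 14.861
Degrees of freedom = 3 − 1 = 2; critical value at α = 0.1 is 4.605.
Since 14.861 > 4.605, we reject the null hypothesis — the data do not fit the 1:2:1 ratio.

14.861; not consistent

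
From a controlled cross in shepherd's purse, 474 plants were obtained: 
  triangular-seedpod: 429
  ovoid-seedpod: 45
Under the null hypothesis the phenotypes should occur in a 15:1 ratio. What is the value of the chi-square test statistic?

8.511

Expected counts for N = 474 under a 15:1 ratio (total parts = 16):
  triangular-seedpod: 474 × 15/16 = 444.375
  ovoid-seedpod: 474 × 1/16 = 29.625
χ² = Σ (O − E)² / E
  triangular-seedpod: (429 − 444.375)² / 444.375 = 0.5320
  ovoid-seedpod: (45 − 29.625)² / 29.625 = 7.9794
χ² = 0.5320 + 7.9794 = 8.5114 ≈ 8.511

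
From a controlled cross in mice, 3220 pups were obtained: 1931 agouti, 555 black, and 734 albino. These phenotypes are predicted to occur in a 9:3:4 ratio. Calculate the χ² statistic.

The 9:3:4 ratio has 16 parts, so with N = 3220 the expected counts are:
  agouti: 3220 × 9/16 = 1811.25
  black: 3220 × 3/16 = 603.75
  albino: 3220 × 4/16 = 805
χ² = Σ (O − E)² / E
  agouti: (1931 − 1811.25)² / 1811.25 = 7.9172
  black: (555 − 603.75)² / 603.75 = 3.9363
  albino: (734 − 805)² / 805 = 6.2621
χ² = 7.9172 + 3.9363 + 6.2621 = 18.1156 ≈ 18.116

18.116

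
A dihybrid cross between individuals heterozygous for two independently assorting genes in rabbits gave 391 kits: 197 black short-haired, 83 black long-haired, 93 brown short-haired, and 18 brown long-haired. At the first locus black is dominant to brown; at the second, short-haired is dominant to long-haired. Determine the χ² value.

A dihybrid F₂ with independent assortment and complete dominance at both loci gives a 9:3:3:1 phenotypic ratio.
Expected counts for N = 391 under a 9:3:3:1 ratio (total parts = 16):
  black short-haired: 391 × 9/16 = 219.9375
  black long-haired: 391 × 3/16 = 73.3125
  brown short-haired: 391 × 3/16 = 73.3125
  brown long-haired: 391 × 1/16 = 24.4375
χ² = Σ (O − E)² / E
  black short-haired: (197 − 219.9375)² / 219.9375 = 2.3922
  black long-haired: (83 − 73.3125)² / 73.3125 = 1.2801
  brown short-haired: (93 − 73.3125)² / 73.3125 = 5.2869
  brown long-haired: (18 − 24.4375)² / 24.4375 = 1.6958
χ² = 2.3922 + 1.2801 + 5.2869 + 1.6958 = 10.655

10.655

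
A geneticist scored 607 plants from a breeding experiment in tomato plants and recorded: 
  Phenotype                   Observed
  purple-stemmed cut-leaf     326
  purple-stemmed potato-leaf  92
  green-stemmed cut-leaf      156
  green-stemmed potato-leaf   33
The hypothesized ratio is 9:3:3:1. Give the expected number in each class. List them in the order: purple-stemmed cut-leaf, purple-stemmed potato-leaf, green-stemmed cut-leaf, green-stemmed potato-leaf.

Under the 9:3:3:1 hypothesis (Σ ratio = 16, N = 607):
  purple-stemmed cut-leaf: 607 × 9/16 = 341.4375
  purple-stemmed potato-leaf: 607 × 3/16 = 113.8125
  green-stemmed cut-leaf: 607 × 3/16 = 113.8125
  green-stemmed potato-leaf: 607 × 1/16 = 37.9375

341.4375, 113.8125, 113.8125, 37.9375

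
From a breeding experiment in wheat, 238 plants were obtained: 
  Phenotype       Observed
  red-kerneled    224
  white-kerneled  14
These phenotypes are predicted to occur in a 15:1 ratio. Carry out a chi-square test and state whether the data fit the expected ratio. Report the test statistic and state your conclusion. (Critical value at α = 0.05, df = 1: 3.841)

Under the 15:1 hypothesis (Σ ratio = 16, N = 238):
  red-kerneled: 238 × 15/16 = 223.125
  white-kerneled: 238 × 1/16 = 14.875
χ² = Σ (O − E)² / E
  red-kerneled: (224 − 223.125)² / 223.125 = 0.0034
  white-kerneled: (14 − 14.875)² / 14.875 = 0.0515
χ² = 0.0034 + 0.0515 = 0.0549 ≈ 0.055
Degrees of freedom = 2 − 1 = 1; critical value at α = 0.05 is 3.841.
Since 0.055 < 3.841, we fail to reject the null hypothesis — the data are consistent with the 15:1 ratio.

0.055; consistent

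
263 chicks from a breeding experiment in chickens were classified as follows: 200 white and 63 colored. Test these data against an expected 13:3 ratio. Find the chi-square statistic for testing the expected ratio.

The 13:3 ratio has 16 parts, so with N = 263 the expected counts are:
  white: 263 × 13/16 = 213.6875
  colored: 263 × 3/16 = 49.3125
χ² = Σ (O − E)² / E
  white: (200 − 213.6875)² / 213.6875 = 0.8767
  colored: (63 − 49.3125)² / 49.3125 = 3.7992
χ² = 0.8767 + 3.7992 = 4.6759 ≈ 4.676

4.676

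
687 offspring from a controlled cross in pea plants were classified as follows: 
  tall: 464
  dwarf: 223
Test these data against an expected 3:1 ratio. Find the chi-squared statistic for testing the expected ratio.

20.391

Under the 3:1 hypothesis (Σ ratio = 4, N = 687):
  tall: 687 × 3/4 = 515.25
  dwarf: 687 × 1/4 = 171.75
χ² = Σ (O − E)² / E
  tall: (464 − 515.25)² / 515.25 = 5.0976
  dwarf: (223 − 171.75)² / 171.75 = 15.2929
χ² = 5.0976 + 15.2929 = 20.3905 ≈ 20.391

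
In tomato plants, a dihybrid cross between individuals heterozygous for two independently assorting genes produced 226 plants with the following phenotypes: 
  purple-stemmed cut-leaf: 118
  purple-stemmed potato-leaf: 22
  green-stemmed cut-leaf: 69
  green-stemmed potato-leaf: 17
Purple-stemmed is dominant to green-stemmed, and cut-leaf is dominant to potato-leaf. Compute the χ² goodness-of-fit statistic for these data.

A dihybrid F₂ with independent assortment and complete dominance at both loci gives a 9:3:3:1 phenotypic ratio.
Under the 9:3:3:1 hypothesis (Σ ratio = 16, N = 226):
  purple-stemmed cut-leaf: 226 × 9/16 = 127.125
  purple-stemmed potato-leaf: 226 × 3/16 = 42.375
  green-stemmed cut-leaf: 226 × 3/16 = 42.375
  green-stemmed potato-leaf: 226 × 1/16 = 14.125
χ² = Σ (O − E)² / E
  purple-stemmed cut-leaf: (118 − 127.125)² / 127.125 = 0.6550
  purple-stemmed potato-leaf: (22 − 42.375)² / 42.375 = 9.7968
  green-stemmed cut-leaf: (69 − 42.375)² / 42.375 = 16.7290
  green-stemmed potato-leaf: (17 − 14.125)² / 14.125 = 0.5852
χ² = 0.6550 + 9.7968 + 16.7290 + 0.5852 = 27.766

27.766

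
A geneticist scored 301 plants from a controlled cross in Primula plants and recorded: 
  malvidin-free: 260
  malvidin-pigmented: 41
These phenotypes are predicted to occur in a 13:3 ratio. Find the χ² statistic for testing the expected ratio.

5.197

The 13:3 ratio has 16 parts, so with N = 301 the expected counts are:
  malvidin-free: 301 × 13/16 = 244.5625
  malvidin-pigmented: 301 × 3/16 = 56.4375
χ² = Σ (O − E)² / E
  malvidin-free: (260 − 244.5625)² / 244.5625 = 0.9745
  malvidin-pigmented: (41 − 56.4375)² / 56.4375 = 4.2227
χ² = 0.9745 + 4.2227 = 5.1972 ≈ 5.197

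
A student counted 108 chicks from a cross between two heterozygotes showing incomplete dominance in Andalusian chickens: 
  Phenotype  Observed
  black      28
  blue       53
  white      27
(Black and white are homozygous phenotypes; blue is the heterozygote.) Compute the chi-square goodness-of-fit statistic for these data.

With incomplete dominance, a heterozygote × heterozygote cross gives a 1:2:1 phenotypic ratio.
Total ratio parts = 4. Expected numbers out of 108:
  black: 108 × 1/4 = 27
  blue: 108 × 2/4 = 54
  white: 108 × 1/4 = 27
χ² = Σ (O − E)² / E
  black: (28 − 27)² / 27 = 0.0370
  blue: (53 − 54)² / 54 = 0.0185
  white: (27 − 27)² / 27 = 0.0000
χ² = 0.0370 + 0.0185 + 0.0000 = 0.0555 ≈ 0.056

0.056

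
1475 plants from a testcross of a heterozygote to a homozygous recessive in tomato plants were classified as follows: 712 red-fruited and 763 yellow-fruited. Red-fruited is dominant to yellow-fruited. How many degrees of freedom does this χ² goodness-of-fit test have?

1

A testcross of a heterozygote (Aa × aa) gives a 1:1 phenotypic ratio.
A goodness-of-fit test with 2 phenotype classes has df = 2 − 1 = 1.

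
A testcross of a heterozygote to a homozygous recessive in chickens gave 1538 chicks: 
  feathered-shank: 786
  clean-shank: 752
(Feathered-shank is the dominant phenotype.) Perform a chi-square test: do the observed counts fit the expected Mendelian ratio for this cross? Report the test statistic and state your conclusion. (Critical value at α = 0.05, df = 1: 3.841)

0.752; consistent

A testcross of a heterozygote (Aa × aa) gives a 1:1 phenotypic ratio.
Total ratio parts = 2. Expected numbers out of 1538:
  feathered-shank: 1538 × 1/2 = 769
  clean-shank: 1538 × 1/2 = 769
χ² = Σ (O − E)² / E
  feathered-shank: (786 − 769)² / 769 = 0.3758
  clean-shank: (752 − 769)² / 769 = 0.3758
χ² = 0.3758 + 0.3758 = 0.7516 ≈ 0.752
Degrees of freedom = 2 − 1 = 1; critical value at α = 0.05 is 3.841.
Since 0.752 < 3.841, we fail to reject the null hypothesis — the data are consistent with the 1:1 ratio.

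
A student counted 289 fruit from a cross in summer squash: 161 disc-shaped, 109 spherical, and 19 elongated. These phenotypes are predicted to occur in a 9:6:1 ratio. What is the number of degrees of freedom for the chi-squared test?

A goodness-of-fit test with 3 phenotype classes has df = 3 − 1 = 2.

2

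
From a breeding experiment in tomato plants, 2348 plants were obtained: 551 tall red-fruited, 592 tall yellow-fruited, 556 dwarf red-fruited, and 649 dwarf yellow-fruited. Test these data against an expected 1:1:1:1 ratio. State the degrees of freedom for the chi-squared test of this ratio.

3

A goodness-of-fit test with 4 phenotype classes has df = 4 − 1 = 3.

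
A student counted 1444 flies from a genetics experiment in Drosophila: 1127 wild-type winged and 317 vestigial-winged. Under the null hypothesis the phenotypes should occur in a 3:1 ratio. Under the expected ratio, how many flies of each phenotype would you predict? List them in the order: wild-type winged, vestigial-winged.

1083, 361

The 3:1 ratio has 4 parts, so with N = 1444 the expected counts are:
  wild-type winged: 1444 × 3/4 = 1083
  vestigial-winged: 1444 × 1/4 = 361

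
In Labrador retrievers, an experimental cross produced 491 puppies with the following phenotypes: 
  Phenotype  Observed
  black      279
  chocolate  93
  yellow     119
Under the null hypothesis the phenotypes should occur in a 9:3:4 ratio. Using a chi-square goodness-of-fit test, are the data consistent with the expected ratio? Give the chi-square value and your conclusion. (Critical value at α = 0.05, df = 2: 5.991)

0.153; consistent

Total ratio parts = 16. Expected numbers out of 491:
  black: 491 × 9/16 = 276.1875
  chocolate: 491 × 3/16 = 92.0625
  yellow: 491 × 4/16 = 122.75
χ² = Σ (O − E)² / E
  black: (279 − 276.1875)² / 276.1875 = 0.0286
  chocolate: (93 − 92.0625)² / 92.0625 = 0.0095
  yellow: (119 − 122.75)² / 122.75 = 0.1146
χ² = 0.0286 + 0.0095 + 0.1146 = 0.1527 ≈ 0.153
Degrees of freedom = 3 − 1 = 2; critical value at α = 0.05 is 5.991.
Since 0.153 < 5.991, we fail to reject the null hypothesis — the data are consistent with the 9:3:4 ratio.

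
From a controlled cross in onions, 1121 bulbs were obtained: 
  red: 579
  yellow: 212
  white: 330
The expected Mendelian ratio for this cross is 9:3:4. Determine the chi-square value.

Expected counts for N = 1121 under a 9:3:4 ratio (total parts = 16):
  red: 1121 × 9/16 = 630.5625
  yellow: 1121 × 3/16 = 210.1875
  white: 1121 × 4/16 = 280.25
χ² = Σ (O − E)² / E
  red: (579 − 630.5625)² / 630.5625 = 4.2164
  yellow: (212 − 210.1875)² / 210.1875 = 0.0156
  white: (330 − 280.25)² / 280.25 = 8.8316
χ² = 4.2164 + 0.0156 + 8.8316 = 13.0636 ≈ 13.064

13.064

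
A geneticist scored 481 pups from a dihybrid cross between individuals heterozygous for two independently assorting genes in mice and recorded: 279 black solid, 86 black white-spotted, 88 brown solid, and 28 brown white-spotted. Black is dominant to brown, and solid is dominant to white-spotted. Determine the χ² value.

0.652

A dihybrid F₂ with independent assortment and complete dominance at both loci gives a 9:3:3:1 phenotypic ratio.
Expected counts for N = 481 under a 9:3:3:1 ratio (total parts = 16):
  black solid: 481 × 9/16 = 270.5625
  black white-spotted: 481 × 3/16 = 90.1875
  brown solid: 481 × 3/16 = 90.1875
  brown white-spotted: 481 × 1/16 = 30.0625
χ² = Σ (O − E)² / E
  black solid: (279 − 270.5625)² / 270.5625 = 0.2631
  black white-spotted: (86 − 90.1875)² / 90.1875 = 0.1944
  brown solid: (88 − 90.1875)² / 90.1875 = 0.0531
  brown white-spotted: (28 − 30.0625)² / 30.0625 = 0.1415
χ² = 0.2631 + 0.1944 + 0.0531 + 0.1415 = 0.6521 ≈ 0.652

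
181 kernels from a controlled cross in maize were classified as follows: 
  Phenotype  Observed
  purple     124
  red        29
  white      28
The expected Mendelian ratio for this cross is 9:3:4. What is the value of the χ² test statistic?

12.130

Expected counts for N = 181 under a 9:3:4 ratio (total parts = 16):
  purple: 181 × 9/16 = 101.8125
  red: 181 × 3/16 = 33.9375
  white: 181 × 4/16 = 45.25
χ² = Σ (O − E)² / E
  purple: (124 − 101.8125)² / 101.8125 = 4.8352
  red: (29 − 33.9375)² / 33.9375 = 0.7183
  white: (28 − 45.25)² / 45.25 = 6.5760
χ² = 4.8352 + 0.7183 + 6.5760 = 12.1295 ≈ 12.130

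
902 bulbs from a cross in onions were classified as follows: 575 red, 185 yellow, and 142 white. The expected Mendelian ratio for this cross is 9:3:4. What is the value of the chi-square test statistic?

The 9:3:4 ratio has 16 parts, so with N = 902 the expected counts are:
  red: 902 × 9/16 = 507.375
  yellow: 902 × 3/16 = 169.125
  white: 902 × 4/16 = 225.5
χ² = Σ (O − E)² / E
  red: (575 − 507.375)² / 507.375 = 9.0133
  yellow: (185 − 169.125)² / 169.125 = 1.4901
  white: (142 − 225.5)² / 225.5 = 30.9191
χ² = 9.0133 + 1.4901 + 30.9191 = 41.4225 ≈ 41.423

41.423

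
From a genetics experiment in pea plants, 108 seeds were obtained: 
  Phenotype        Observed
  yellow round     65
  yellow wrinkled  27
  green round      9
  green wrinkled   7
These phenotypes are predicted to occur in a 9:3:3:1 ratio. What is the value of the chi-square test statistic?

8.807

The 9:3:3:1 ratio has 16 parts, so with N = 108 the expected counts are:
  yellow round: 108 × 9/16 = 60.75
  yellow wrinkled: 108 × 3/16 = 20.25
  green round: 108 × 3/16 = 20.25
  green wrinkled: 108 × 1/16 = 6.75
χ² = Σ (O − E)² / E
  yellow round: (65 − 60.75)² / 60.75 = 0.2973
  yellow wrinkled: (27 − 20.25)² / 20.25 = 2.2500
  green round: (9 − 20.25)² / 20.25 = 6.2500
  green wrinkled: (7 − 6.75)² / 6.75 = 0.0093
χ² = 0.2973 + 2.2500 + 6.2500 + 0.0093 = 8.8066 ≈ 8.807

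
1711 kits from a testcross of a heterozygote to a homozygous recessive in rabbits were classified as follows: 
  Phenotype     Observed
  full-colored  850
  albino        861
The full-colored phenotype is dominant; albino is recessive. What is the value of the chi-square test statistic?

0.071

A testcross of a heterozygote (Aa × aa) gives a 1:1 phenotypic ratio.
Under the 1:1 hypothesis (Σ ratio = 2, N = 1711):
  full-colored: 1711 × 1/2 = 855.5
  albino: 1711 × 1/2 = 855.5
χ² = Σ (O − E)² / E
  full-colored: (850 − 855.5)² / 855.5 = 0.0354
  albino: (861 − 855.5)² / 855.5 = 0.0354
χ² = 0.0354 + 0.0354 = 0.0708 ≈ 0.071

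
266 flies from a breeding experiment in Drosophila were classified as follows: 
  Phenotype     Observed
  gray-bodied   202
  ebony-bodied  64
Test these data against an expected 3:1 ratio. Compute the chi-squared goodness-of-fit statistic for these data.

Under the 3:1 hypothesis (Σ ratio = 4, N = 266):
  gray-bodied: 266 × 3/4 = 199.5
  ebony-bodied: 266 × 1/4 = 66.5
χ² = Σ (O − E)² / E
  gray-bodied: (202 − 199.5)² / 199.5 = 0.0313
  ebony-bodied: (64 − 66.5)² / 66.5 = 0.0940
χ² = 0.0313 + 0.0940 = 0.1253 ≈ 0.125

0.125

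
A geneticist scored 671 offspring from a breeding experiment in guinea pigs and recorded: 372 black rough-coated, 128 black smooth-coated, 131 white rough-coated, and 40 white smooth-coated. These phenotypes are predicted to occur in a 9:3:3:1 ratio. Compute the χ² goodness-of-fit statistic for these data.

Under the 9:3:3:1 hypothesis (Σ ratio = 16, N = 671):
  black rough-coated: 671 × 9/16 = 377.4375
  black smooth-coated: 671 × 3/16 = 125.8125
  white rough-coated: 671 × 3/16 = 125.8125
  white smooth-coated: 671 × 1/16 = 41.9375
χ² = Σ (O − E)² / E
  black rough-coated: (372 − 377.4375)² / 377.4375 = 0.0783
  black smooth-coated: (128 − 125.8125)² / 125.8125 = 0.0380
  white rough-coated: (131 − 125.8125)² / 125.8125 = 0.2139
  white smooth-coated: (40 − 41.9375)² / 41.9375 = 0.0895
χ² = 0.0783 + 0.0380 + 0.2139 + 0.0895 = 0.4197 ≈ 0.420

0.420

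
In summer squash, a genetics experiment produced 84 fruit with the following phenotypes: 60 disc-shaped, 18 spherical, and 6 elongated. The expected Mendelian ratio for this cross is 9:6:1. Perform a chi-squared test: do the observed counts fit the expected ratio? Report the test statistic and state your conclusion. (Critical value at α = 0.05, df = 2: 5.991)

9.333; not consistent

Under the 9:6:1 hypothesis (Σ ratio = 16, N = 84):
  disc-shaped: 84 × 9/16 = 47.25
  spherical: 84 × 6/16 = 31.5
  elongated: 84 × 1/16 = 5.25
χ² = Σ (O − E)² / E
  disc-shaped: (60 − 47.25)² / 47.25 = 3.4405
  spherical: (18 − 31.5)² / 31.5 = 5.7857
  elongated: (6 − 5.25)² / 5.25 = 0.1071
χ² = 3.4405 + 5.7857 + 0.1071 = 9.3333 ≈ 9.333
Degrees of freedom = 3 − 1 = 2; critical value at α = 0.05 is 5.991.
Since 9.333 > 5.991, we reject the null hypothesis — the data do not fit the 9:6:1 ratio.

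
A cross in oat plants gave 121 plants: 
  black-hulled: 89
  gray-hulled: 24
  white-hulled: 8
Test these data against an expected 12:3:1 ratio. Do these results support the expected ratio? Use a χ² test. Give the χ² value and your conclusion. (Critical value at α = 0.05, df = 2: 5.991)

0.135; consistent

The 12:3:1 ratio has 16 parts, so with N = 121 the expected counts are:
  black-hulled: 121 × 12/16 = 90.75
  gray-hulled: 121 × 3/16 = 22.6875
  white-hulled: 121 × 1/16 = 7.5625
χ² = Σ (O − E)² / E
  black-hulled: (89 − 90.75)² / 90.75 = 0.0337
  gray-hulled: (24 − 22.6875)² / 22.6875 = 0.0759
  white-hulled: (8 − 7.5625)² / 7.5625 = 0.0253
χ² = 0.0337 + 0.0759 + 0.0253 = 0.1349 ≈ 0.135
Degrees of freedom = 3 − 1 = 2; critical value at α = 0.05 is 5.991.
Since 0.135 < 5.991, we fail to reject the null hypothesis — the data are consistent with the 12:3:1 ratio.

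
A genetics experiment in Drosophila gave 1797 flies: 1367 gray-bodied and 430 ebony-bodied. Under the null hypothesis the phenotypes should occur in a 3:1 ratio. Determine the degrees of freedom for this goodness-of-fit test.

A goodness-of-fit test with 2 phenotype classes has df = 2 − 1 = 1.

1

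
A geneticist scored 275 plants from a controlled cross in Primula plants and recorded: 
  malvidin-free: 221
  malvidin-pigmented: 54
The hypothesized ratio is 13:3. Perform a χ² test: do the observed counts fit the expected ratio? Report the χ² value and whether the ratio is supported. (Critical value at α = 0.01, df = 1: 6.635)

0.142; consistent

Expected counts for N = 275 under a 13:3 ratio (total parts = 16):
  malvidin-free: 275 × 13/16 = 223.4375
  malvidin-pigmented: 275 × 3/16 = 51.5625
χ² = Σ (O − E)² / E
  malvidin-free: (221 − 223.4375)² / 223.4375 = 0.0266
  malvidin-pigmented: (54 − 51.5625)² / 51.5625 = 0.1152
χ² = 0.0266 + 0.1152 = 0.1418 ≈ 0.142
Degrees of freedom = 2 − 1 = 1; critical value at α = 0.01 is 6.635.
Since 0.142 < 6.635, we fail to reject the null hypothesis — the data are consistent with the 13:3 ratio.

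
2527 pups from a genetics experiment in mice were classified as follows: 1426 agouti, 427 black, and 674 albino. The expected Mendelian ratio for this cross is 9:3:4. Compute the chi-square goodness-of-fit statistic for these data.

7.465

The 9:3:4 ratio has 16 parts, so with N = 2527 the expected counts are:
  agouti: 2527 × 9/16 = 1421.4375
  black: 2527 × 3/16 = 473.8125
  albino: 2527 × 4/16 = 631.75
χ² = Σ (O − E)² / E
  agouti: (1426 − 1421.4375)² / 1421.4375 = 0.0146
  black: (427 − 473.8125)² / 473.8125 = 4.6251
  albino: (674 − 631.75)² / 631.75 = 2.8256
χ² = 0.0146 + 4.6251 + 2.8256 = 7.4653 ≈ 7.465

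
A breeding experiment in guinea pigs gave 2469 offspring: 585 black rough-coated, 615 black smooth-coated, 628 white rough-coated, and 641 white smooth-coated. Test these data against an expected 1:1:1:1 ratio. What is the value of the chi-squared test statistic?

Expected counts for N = 2469 under a 1:1:1:1 ratio (total parts = 4):
  black rough-coated: 2469 × 1/4 = 617.25
  black smooth-coated: 2469 × 1/4 = 617.25
  white rough-coated: 2469 × 1/4 = 617.25
  white smooth-coated: 2469 × 1/4 = 617.25
χ² = Σ (O − E)² / E
  black rough-coated: (585 − 617.25)² / 617.25 = 1.6850
  black smooth-coated: (615 − 617.25)² / 617.25 = 0.0082
  white rough-coated: (628 − 617.25)² / 617.25 = 0.1872
  white smooth-coated: (641 − 617.25)² / 617.25 = 0.9138
χ² = 1.6850 + 0.0082 + 0.1872 + 0.9138 = 2.7942 ≈ 2.794

2.794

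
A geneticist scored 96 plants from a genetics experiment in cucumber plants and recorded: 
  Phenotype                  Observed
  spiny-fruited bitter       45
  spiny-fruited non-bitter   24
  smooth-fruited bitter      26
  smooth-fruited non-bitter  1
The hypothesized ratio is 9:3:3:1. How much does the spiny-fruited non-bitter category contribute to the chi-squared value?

The 9:3:3:1 ratio has 16 parts, so with N = 96 the expected counts are:
  spiny-fruited bitter: 96 × 9/16 = 54
  spiny-fruited non-bitter: 96 × 3/16 = 18
  smooth-fruited bitter: 96 × 3/16 = 18
  smooth-fruited non-bitter: 96 × 1/16 = 6
Contribution of spiny-fruited non-bitter: (24 − 18)² / 18 = 2.0000

2.000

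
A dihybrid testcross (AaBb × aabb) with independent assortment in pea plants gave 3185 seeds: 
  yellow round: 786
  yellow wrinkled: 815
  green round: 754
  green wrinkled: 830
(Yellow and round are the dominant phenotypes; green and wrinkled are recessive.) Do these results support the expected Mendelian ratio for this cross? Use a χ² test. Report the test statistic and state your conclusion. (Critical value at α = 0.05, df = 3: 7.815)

4.246; consistent

A dihybrid testcross with independent assortment gives a 1:1:1:1 ratio.
Total ratio parts = 4. Expected numbers out of 3185:
  yellow round: 3185 × 1/4 = 796.25
  yellow wrinkled: 3185 × 1/4 = 796.25
  green round: 3185 × 1/4 = 796.25
  green wrinkled: 3185 × 1/4 = 796.25
χ² = Σ (O − E)² / E
  yellow round: (786 − 796.25)² / 796.25 = 0.1319
  yellow wrinkled: (815 − 796.25)² / 796.25 = 0.4415
  green round: (754 − 796.25)² / 796.25 = 2.2418
  green wrinkled: (830 − 796.25)² / 796.25 = 1.4305
χ² = 0.1319 + 0.4415 + 2.2418 + 1.4305 = 4.2457 ≈ 4.246
Degrees of freedom = 4 − 1 = 3; critical value at α = 0.05 is 7.815.
Since 4.246 < 7.815, we fail to reject the null hypothesis — the data are consistent with the 1:1:1:1 ratio.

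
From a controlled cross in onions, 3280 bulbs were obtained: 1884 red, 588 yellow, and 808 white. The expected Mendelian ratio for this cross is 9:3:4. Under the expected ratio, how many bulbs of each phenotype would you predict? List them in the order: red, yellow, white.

1845, 615, 820

The 9:3:4 ratio has 16 parts, so with N = 3280 the expected counts are:
  red: 3280 × 9/16 = 1845
  yellow: 3280 × 3/16 = 615
  white: 3280 × 4/16 = 820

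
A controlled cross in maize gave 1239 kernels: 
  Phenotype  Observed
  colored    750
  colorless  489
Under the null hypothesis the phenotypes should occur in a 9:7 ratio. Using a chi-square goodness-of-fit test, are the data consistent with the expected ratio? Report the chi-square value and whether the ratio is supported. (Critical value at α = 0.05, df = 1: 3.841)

9.234; not consistent

Under the 9:7 hypothesis (Σ ratio = 16, N = 1239):
  colored: 1239 × 9/16 = 696.9375
  colorless: 1239 × 7/16 = 542.0625
χ² = Σ (O − E)² / E
  colored: (750 − 696.9375)² / 696.9375 = 4.0400
  colorless: (489 − 542.0625)² / 542.0625 = 5.1943
χ² = 4.0400 + 5.1943 = 9.2343 ≈ 9.234
Degrees of freedom = 2 − 1 = 1; critical value at α = 0.05 is 3.841.
Since 9.234 > 3.841, we reject the null hypothesis — the data do not fit the 9:7 ratio.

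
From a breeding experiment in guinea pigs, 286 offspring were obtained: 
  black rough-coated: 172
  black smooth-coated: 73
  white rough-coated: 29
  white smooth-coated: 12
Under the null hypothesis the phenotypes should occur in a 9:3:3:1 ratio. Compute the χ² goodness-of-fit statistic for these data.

Under the 9:3:3:1 hypothesis (Σ ratio = 16, N = 286):
  black rough-coated: 286 × 9/16 = 160.875
  black smooth-coated: 286 × 3/16 = 53.625
  white rough-coated: 286 × 3/16 = 53.625
  white smooth-coated: 286 × 1/16 = 17.875
χ² = Σ (O − E)² / E
  black rough-coated: (172 − 160.875)² / 160.875 = 0.7693
  black smooth-coated: (73 − 53.625)² / 53.625 = 7.0003
  white rough-coated: (29 − 53.625)² / 53.625 = 11.3080
  white smooth-coated: (12 − 17.875)² / 17.875 = 1.9309
χ² = 0.7693 + 7.0003 + 11.3080 + 1.9309 = 21.0085 ≈ 21.009

21.009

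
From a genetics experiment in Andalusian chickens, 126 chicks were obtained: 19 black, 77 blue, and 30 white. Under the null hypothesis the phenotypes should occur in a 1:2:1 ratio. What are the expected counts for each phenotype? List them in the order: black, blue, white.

31.5, 63, 31.5

The 1:2:1 ratio has 4 parts, so with N = 126 the expected counts are:
  black: 126 × 1/4 = 31.5
  blue: 126 × 2/4 = 63
  white: 126 × 1/4 = 31.5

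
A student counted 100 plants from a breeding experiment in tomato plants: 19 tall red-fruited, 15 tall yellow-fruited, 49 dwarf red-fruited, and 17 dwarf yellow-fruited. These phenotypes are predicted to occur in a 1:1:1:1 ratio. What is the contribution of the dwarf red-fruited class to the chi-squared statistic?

Expected counts for N = 100 under a 1:1:1:1 ratio (total parts = 4):
  tall red-fruited: 100 × 1/4 = 25
  tall yellow-fruited: 100 × 1/4 = 25
  dwarf red-fruited: 100 × 1/4 = 25
  dwarf yellow-fruited: 100 × 1/4 = 25
Contribution of dwarf red-fruited: (49 − 25)² / 25 = 23.0400

23.040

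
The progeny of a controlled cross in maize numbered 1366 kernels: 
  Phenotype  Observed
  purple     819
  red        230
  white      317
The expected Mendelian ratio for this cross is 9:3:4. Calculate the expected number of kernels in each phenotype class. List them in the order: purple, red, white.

Expected counts for N = 1366 under a 9:3:4 ratio (total parts = 16):
  purple: 1366 × 9/16 = 768.375
  red: 1366 × 3/16 = 256.125
  white: 1366 × 4/16 = 341.5

768.375, 256.125, 341.5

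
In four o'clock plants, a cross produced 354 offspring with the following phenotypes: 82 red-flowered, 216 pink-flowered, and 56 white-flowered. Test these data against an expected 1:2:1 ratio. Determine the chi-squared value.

Expected counts for N = 354 under a 1:2:1 ratio (total parts = 4):
  red-flowered: 354 × 1/4 = 88.5
  pink-flowered: 354 × 2/4 = 177
  white-flowered: 354 × 1/4 = 88.5
χ² = Σ (O − E)² / E
  red-flowered: (82 − 88.5)² / 88.5 = 0.4774
  pink-flowered: (216 − 177)² / 177 = 8.5932
  white-flowered: (56 − 88.5)² / 88.5 = 11.9350
χ² = 0.4774 + 8.5932 + 11.9350 = 21.0056 ≈ 21.006

21.006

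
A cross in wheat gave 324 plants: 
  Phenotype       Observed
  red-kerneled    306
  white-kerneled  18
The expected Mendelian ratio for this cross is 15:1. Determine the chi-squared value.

The 15:1 ratio has 16 parts, so with N = 324 the expected counts are:
  red-kerneled: 324 × 15/16 = 303.75
  white-kerneled: 324 × 1/16 = 20.25
χ² = Σ (O − E)² / E
  red-kerneled: (306 − 303.75)² / 303.75 = 0.0167
  white-kerneled: (18 − 20.25)² / 20.25 = 0.2500
χ² = 0.0167 + 0.2500 = 0.2667 ≈ 0.267

0.267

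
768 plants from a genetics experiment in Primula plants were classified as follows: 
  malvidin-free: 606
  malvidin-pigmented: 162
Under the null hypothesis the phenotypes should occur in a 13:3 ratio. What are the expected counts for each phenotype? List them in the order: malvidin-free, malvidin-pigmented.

Total ratio parts = 16. Expected numbers out of 768:
  malvidin-free: 768 × 13/16 = 624
  malvidin-pigmented: 768 × 3/16 = 144

624, 144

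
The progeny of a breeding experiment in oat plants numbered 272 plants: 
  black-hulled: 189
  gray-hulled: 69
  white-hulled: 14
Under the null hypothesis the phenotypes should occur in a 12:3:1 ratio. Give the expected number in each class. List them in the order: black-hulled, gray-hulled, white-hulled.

Under the 12:3:1 hypothesis (Σ ratio = 16, N = 272):
  black-hulled: 272 × 12/16 = 204
  gray-hulled: 272 × 3/16 = 51
  white-hulled: 272 × 1/16 = 17

204, 51, 17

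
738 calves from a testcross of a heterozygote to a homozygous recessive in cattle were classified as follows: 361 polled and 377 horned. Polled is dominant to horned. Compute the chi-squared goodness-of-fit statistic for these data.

A testcross of a heterozygote (Aa × aa) gives a 1:1 phenotypic ratio.
Under the 1:1 hypothesis (Σ ratio = 2, N = 738):
  polled: 738 × 1/2 = 369
  horned: 738 × 1/2 = 369
χ² = Σ (O − E)² / E
  polled: (361 − 369)² / 369 = 0.1734
  horned: (377 − 369)² / 369 = 0.1734
χ² = 0.1734 + 0.1734 = 0.3468 ≈ 0.347

0.347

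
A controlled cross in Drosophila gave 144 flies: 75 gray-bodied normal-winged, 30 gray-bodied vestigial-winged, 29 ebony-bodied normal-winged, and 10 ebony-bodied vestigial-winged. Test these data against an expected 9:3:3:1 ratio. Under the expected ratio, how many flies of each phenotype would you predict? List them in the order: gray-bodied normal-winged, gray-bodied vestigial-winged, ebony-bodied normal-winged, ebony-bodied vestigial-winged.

81, 27, 27, 9

The 9:3:3:1 ratio has 16 parts, so with N = 144 the expected counts are:
  gray-bodied normal-winged: 144 × 9/16 = 81
  gray-bodied vestigial-winged: 144 × 3/16 = 27
  ebony-bodied normal-winged: 144 × 3/16 = 27
  ebony-bodied vestigial-winged: 144 × 1/16 = 9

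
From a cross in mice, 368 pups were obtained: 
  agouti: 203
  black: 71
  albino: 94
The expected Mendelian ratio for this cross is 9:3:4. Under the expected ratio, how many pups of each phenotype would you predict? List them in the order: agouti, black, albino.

Expected counts for N = 368 under a 9:3:4 ratio (total parts = 16):
  agouti: 368 × 9/16 = 207
  black: 368 × 3/16 = 69
  albino: 368 × 4/16 = 92

207, 69, 92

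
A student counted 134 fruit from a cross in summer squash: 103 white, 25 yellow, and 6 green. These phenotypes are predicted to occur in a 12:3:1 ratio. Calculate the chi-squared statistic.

Expected counts for N = 134 under a 12:3:1 ratio (total parts = 16):
  white: 134 × 12/16 = 100.5
  yellow: 134 × 3/16 = 25.125
  green: 134 × 1/16 = 8.375
χ² = Σ (O − E)² / E
  white: (103 − 100.5)² / 100.5 = 0.0622
  yellow: (25 − 25.125)² / 25.125 = 0.0006
  green: (6 − 8.375)² / 8.375 = 0.6735
χ² = 0.0622 + 0.0006 + 0.6735 = 0.7363 ≈ 0.736

0.736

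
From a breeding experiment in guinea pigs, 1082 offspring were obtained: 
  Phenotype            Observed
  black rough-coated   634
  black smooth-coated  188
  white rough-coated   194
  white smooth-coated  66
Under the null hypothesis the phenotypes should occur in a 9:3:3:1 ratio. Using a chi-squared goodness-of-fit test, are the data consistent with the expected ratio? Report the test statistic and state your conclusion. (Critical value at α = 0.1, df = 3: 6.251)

Total ratio parts = 16. Expected numbers out of 1082:
  black rough-coated: 1082 × 9/16 = 608.625
  black smooth-coated: 1082 × 3/16 = 202.875
  white rough-coated: 1082 × 3/16 = 202.875
  white smooth-coated: 1082 × 1/16 = 67.625
χ² = Σ (O − E)² / E
  black rough-coated: (634 − 608.625)² / 608.625 = 1.0579
  black smooth-coated: (188 − 202.875)² / 202.875 = 1.0907
  white rough-coated: (194 − 202.875)² / 202.875 = 0.3882
  white smooth-coated: (66 − 67.625)² / 67.625 = 0.0390
χ² = 1.0579 + 1.0907 + 0.3882 + 0.0390 = 2.5758 ≈ 2.576
Degrees of freedom = 4 − 1 = 3; critical value at α = 0.1 is 6.251.
Since 2.576 < 6.251, we fail to reject the null hypothesis — the data are consistent with the 9:3:3:1 ratio.

2.576; consistent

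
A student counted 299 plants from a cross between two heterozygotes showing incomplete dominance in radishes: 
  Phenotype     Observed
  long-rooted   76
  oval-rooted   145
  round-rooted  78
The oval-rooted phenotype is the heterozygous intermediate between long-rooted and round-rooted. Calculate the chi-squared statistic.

With incomplete dominance, a heterozygote × heterozygote cross gives a 1:2:1 phenotypic ratio.
Under the 1:2:1 hypothesis (Σ ratio = 4, N = 299):
  long-rooted: 299 × 1/4 = 74.75
  oval-rooted: 299 × 2/4 = 149.5
  round-rooted: 299 × 1/4 = 74.75
χ² = Σ (O − E)² / E
  long-rooted: (76 − 74.75)² / 74.75 = 0.0209
  oval-rooted: (145 − 149.5)² / 149.5 = 0.1355
  round-rooted: (78 − 74.75)² / 74.75 = 0.1413
χ² = 0.0209 + 0.1355 + 0.1413 = 0.2977 ≈ 0.298

0.298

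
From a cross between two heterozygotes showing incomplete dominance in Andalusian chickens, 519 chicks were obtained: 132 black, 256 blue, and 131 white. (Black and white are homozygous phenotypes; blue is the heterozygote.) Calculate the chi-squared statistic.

0.098

With incomplete dominance, a heterozygote × heterozygote cross gives a 1:2:1 phenotypic ratio.
Expected counts for N = 519 under a 1:2:1 ratio (total parts = 4):
  black: 519 × 1/4 = 129.75
  blue: 519 × 2/4 = 259.5
  white: 519 × 1/4 = 129.75
χ² = Σ (O − E)² / E
  black: (132 − 129.75)² / 129.75 = 0.0390
  blue: (256 − 259.5)² / 259.5 = 0.0472
  white: (131 − 129.75)² / 129.75 = 0.0120
χ² = 0.0390 + 0.0472 + 0.0120 = 0.0982 ≈ 0.098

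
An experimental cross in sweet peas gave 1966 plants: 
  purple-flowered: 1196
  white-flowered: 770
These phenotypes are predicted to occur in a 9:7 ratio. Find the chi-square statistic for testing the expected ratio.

16.788

Under the 9:7 hypothesis (Σ ratio = 16, N = 1966):
  purple-flowered: 1966 × 9/16 = 1105.875
  white-flowered: 1966 × 7/16 = 860.125
χ² = Σ (O − E)² / E
  purple-flowered: (1196 − 1105.875)² / 1105.875 = 7.3449
  white-flowered: (770 − 860.125)² / 860.125 = 9.4434
χ² = 7.3449 + 9.4434 = 16.7883 ≈ 16.788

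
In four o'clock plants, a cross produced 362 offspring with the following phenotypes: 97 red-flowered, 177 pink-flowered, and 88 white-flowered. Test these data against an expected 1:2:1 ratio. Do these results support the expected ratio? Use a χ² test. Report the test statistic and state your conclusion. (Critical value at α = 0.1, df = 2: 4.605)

Expected counts for N = 362 under a 1:2:1 ratio (total parts = 4):
  red-flowered: 362 × 1/4 = 90.5
  pink-flowered: 362 × 2/4 = 181
  white-flowered: 362 × 1/4 = 90.5
χ² = Σ (O − E)² / E
  red-flowered: (97 − 90.5)² / 90.5 = 0.4669
  pink-flowered: (177 − 181)² / 181 = 0.0884
  white-flowered: (88 − 90.5)² / 90.5 = 0.0691
χ² = 0.4669 + 0.0884 + 0.0691 = 0.6244 ≈ 0.624
Degrees of freedom = 3 − 1 = 2; critical value at α = 0.1 is 4.605.
Since 0.624 < 4.605, we fail to reject the null hypothesis — the data are consistent with the 1:2:1 ratio.

0.624; consistent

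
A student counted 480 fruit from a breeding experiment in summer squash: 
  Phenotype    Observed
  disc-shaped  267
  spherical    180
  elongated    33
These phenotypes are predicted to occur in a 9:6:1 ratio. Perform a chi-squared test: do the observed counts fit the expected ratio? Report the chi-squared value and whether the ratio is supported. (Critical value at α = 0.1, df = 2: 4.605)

Expected counts for N = 480 under a 9:6:1 ratio (total parts = 16):
  disc-shaped: 480 × 9/16 = 270
  spherical: 480 × 6/16 = 180
  elongated: 480 × 1/16 = 30
χ² = Σ (O − E)² / E
  disc-shaped: (267 − 270)² / 270 = 0.0333
  spherical: (180 − 180)² / 180 = 0.0000
  elongated: (33 − 30)² / 30 = 0.3000
χ² = 0.0333 + 0.0000 + 0.3000 = 0.3333 ≈ 0.333
Degrees of freedom = 3 − 1 = 2; critical value at α = 0.1 is 4.605.
Since 0.333 < 4.605, we fail to reject the null hypothesis — the data are consistent with the 9:6:1 ratio.

0.333; consistent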